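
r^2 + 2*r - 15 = (r - 3)*(r + 5)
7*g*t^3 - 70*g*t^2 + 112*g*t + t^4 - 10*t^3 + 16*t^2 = t*(7*g + t)*(t - 8)*(t - 2)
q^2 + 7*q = q*(q + 7)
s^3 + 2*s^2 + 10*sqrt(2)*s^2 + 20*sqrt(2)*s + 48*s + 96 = (s + 2)*(s + 4*sqrt(2))*(s + 6*sqrt(2))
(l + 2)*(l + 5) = l^2 + 7*l + 10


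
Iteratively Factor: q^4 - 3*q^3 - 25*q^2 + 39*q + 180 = (q - 4)*(q^3 + q^2 - 21*q - 45) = (q - 4)*(q + 3)*(q^2 - 2*q - 15) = (q - 5)*(q - 4)*(q + 3)*(q + 3)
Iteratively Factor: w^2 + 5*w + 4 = (w + 4)*(w + 1)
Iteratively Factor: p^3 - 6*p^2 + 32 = (p + 2)*(p^2 - 8*p + 16) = (p - 4)*(p + 2)*(p - 4)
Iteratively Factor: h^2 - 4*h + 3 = (h - 3)*(h - 1)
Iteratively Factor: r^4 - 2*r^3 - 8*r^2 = (r - 4)*(r^3 + 2*r^2) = r*(r - 4)*(r^2 + 2*r) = r^2*(r - 4)*(r + 2)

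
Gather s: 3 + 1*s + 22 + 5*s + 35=6*s + 60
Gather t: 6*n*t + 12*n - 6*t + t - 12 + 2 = 12*n + t*(6*n - 5) - 10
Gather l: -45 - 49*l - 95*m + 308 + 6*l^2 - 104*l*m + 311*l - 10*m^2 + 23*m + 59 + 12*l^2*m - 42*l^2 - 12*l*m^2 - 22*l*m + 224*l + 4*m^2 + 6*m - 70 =l^2*(12*m - 36) + l*(-12*m^2 - 126*m + 486) - 6*m^2 - 66*m + 252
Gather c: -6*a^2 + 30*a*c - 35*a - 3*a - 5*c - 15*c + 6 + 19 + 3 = -6*a^2 - 38*a + c*(30*a - 20) + 28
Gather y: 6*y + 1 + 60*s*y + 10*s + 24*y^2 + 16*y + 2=10*s + 24*y^2 + y*(60*s + 22) + 3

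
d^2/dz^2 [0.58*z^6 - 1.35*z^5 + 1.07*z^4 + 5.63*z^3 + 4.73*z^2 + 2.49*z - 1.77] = 17.4*z^4 - 27.0*z^3 + 12.84*z^2 + 33.78*z + 9.46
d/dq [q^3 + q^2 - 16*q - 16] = 3*q^2 + 2*q - 16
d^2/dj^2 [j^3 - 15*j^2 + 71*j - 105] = 6*j - 30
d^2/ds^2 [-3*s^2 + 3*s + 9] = -6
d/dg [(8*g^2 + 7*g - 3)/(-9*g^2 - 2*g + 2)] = (47*g^2 - 22*g + 8)/(81*g^4 + 36*g^3 - 32*g^2 - 8*g + 4)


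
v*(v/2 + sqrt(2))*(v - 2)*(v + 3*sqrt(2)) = v^4/2 - v^3 + 5*sqrt(2)*v^3/2 - 5*sqrt(2)*v^2 + 6*v^2 - 12*v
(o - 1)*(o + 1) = o^2 - 1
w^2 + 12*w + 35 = (w + 5)*(w + 7)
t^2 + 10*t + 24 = (t + 4)*(t + 6)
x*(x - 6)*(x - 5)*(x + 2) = x^4 - 9*x^3 + 8*x^2 + 60*x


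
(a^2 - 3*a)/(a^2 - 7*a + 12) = a/(a - 4)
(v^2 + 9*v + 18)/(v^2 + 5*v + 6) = (v + 6)/(v + 2)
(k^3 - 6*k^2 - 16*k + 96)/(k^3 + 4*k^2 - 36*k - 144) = (k - 4)/(k + 6)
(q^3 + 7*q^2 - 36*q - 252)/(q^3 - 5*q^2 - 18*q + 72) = (q^2 + 13*q + 42)/(q^2 + q - 12)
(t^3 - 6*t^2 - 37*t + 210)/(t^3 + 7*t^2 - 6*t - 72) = (t^2 - 12*t + 35)/(t^2 + t - 12)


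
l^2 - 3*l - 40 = (l - 8)*(l + 5)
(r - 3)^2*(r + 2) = r^3 - 4*r^2 - 3*r + 18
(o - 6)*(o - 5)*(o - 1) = o^3 - 12*o^2 + 41*o - 30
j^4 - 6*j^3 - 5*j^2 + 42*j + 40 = (j - 5)*(j - 4)*(j + 1)*(j + 2)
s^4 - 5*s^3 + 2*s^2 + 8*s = s*(s - 4)*(s - 2)*(s + 1)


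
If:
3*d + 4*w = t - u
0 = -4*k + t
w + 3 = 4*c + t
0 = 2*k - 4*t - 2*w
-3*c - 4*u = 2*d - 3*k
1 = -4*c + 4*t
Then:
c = 37/108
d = 2111/1080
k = 4/27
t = 16/27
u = -1213/1080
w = -28/27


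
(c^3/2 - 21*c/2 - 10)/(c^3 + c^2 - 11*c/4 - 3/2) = 2*(c^3 - 21*c - 20)/(4*c^3 + 4*c^2 - 11*c - 6)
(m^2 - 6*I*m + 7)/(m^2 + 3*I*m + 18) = (m^2 - 6*I*m + 7)/(m^2 + 3*I*m + 18)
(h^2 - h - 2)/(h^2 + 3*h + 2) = (h - 2)/(h + 2)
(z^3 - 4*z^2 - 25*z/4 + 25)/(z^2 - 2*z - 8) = (z^2 - 25/4)/(z + 2)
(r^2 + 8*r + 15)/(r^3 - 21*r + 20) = (r + 3)/(r^2 - 5*r + 4)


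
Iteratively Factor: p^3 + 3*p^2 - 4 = (p + 2)*(p^2 + p - 2) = (p + 2)^2*(p - 1)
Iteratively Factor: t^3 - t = (t - 1)*(t^2 + t) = t*(t - 1)*(t + 1)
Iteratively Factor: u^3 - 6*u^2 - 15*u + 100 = (u + 4)*(u^2 - 10*u + 25) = (u - 5)*(u + 4)*(u - 5)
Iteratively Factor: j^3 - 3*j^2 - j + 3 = (j - 3)*(j^2 - 1) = (j - 3)*(j + 1)*(j - 1)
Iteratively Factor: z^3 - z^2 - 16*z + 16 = (z - 1)*(z^2 - 16) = (z - 4)*(z - 1)*(z + 4)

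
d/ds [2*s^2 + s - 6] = 4*s + 1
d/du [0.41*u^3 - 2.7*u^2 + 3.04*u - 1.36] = 1.23*u^2 - 5.4*u + 3.04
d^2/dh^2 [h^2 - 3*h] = 2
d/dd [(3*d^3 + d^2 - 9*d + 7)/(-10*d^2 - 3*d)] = (-30*d^4 - 18*d^3 - 93*d^2 + 140*d + 21)/(d^2*(100*d^2 + 60*d + 9))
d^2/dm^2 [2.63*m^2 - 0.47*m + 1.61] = 5.26000000000000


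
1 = 1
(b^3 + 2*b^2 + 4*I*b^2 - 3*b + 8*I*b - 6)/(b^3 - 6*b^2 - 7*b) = (b^3 + b^2*(2 + 4*I) + b*(-3 + 8*I) - 6)/(b*(b^2 - 6*b - 7))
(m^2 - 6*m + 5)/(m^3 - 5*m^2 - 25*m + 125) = (m - 1)/(m^2 - 25)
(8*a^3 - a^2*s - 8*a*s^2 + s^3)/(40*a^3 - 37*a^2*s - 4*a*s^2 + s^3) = (a + s)/(5*a + s)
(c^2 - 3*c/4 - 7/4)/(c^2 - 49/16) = 4*(c + 1)/(4*c + 7)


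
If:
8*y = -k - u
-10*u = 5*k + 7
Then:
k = 7/5 - 16*y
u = 8*y - 7/5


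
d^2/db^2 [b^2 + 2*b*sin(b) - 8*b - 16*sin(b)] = -2*b*sin(b) + 16*sin(b) + 4*cos(b) + 2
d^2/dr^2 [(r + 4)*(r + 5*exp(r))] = 5*r*exp(r) + 30*exp(r) + 2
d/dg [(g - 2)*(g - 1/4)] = 2*g - 9/4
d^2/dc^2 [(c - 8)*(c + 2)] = 2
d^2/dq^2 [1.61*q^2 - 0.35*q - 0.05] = 3.22000000000000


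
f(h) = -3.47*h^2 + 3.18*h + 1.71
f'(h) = 3.18 - 6.94*h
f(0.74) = 2.16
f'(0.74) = -1.96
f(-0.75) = -2.63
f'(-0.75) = 8.38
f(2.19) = -7.97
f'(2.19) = -12.02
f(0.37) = 2.41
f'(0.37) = 0.61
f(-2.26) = -23.20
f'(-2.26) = 18.86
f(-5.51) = -121.16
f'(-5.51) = 41.42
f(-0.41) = -0.18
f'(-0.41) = 6.03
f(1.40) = -0.64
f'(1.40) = -6.54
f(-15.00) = -826.74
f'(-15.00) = 107.28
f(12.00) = -459.81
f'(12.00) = -80.10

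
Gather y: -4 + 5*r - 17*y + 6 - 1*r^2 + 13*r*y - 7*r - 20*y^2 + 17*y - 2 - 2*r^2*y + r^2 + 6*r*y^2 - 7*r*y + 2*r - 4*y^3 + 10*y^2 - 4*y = -4*y^3 + y^2*(6*r - 10) + y*(-2*r^2 + 6*r - 4)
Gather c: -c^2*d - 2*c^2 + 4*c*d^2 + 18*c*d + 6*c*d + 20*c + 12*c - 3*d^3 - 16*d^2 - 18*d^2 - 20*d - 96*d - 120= c^2*(-d - 2) + c*(4*d^2 + 24*d + 32) - 3*d^3 - 34*d^2 - 116*d - 120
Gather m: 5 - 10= -5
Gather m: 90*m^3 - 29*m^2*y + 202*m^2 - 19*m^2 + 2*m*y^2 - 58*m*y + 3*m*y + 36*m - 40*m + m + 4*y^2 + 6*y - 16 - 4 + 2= 90*m^3 + m^2*(183 - 29*y) + m*(2*y^2 - 55*y - 3) + 4*y^2 + 6*y - 18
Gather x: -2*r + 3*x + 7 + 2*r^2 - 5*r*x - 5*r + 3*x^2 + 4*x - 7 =2*r^2 - 7*r + 3*x^2 + x*(7 - 5*r)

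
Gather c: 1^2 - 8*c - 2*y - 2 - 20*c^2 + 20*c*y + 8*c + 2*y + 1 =-20*c^2 + 20*c*y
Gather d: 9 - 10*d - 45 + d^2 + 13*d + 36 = d^2 + 3*d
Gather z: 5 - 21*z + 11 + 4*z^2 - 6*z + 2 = 4*z^2 - 27*z + 18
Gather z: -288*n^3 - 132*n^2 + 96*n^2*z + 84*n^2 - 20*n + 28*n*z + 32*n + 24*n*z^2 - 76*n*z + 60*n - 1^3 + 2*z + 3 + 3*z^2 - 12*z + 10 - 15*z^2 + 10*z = -288*n^3 - 48*n^2 + 72*n + z^2*(24*n - 12) + z*(96*n^2 - 48*n) + 12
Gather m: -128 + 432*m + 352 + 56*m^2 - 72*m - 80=56*m^2 + 360*m + 144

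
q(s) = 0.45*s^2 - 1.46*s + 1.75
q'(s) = 0.9*s - 1.46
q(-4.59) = 17.93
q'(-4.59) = -5.59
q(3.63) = 2.38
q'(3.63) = 1.81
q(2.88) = 1.28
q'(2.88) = 1.13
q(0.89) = 0.81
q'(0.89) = -0.66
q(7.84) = 17.96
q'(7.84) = 5.60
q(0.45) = 1.18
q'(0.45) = -1.06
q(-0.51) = 2.61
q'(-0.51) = -1.92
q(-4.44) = 17.10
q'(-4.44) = -5.46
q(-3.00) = 10.18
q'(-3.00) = -4.16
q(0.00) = 1.75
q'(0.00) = -1.46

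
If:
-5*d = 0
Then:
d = 0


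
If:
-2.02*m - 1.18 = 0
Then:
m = -0.58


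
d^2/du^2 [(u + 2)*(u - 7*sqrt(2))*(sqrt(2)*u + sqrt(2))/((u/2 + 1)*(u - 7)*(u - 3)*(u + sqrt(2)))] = 4*(sqrt(2)*u^6 - 42*u^5 + 3*sqrt(2)*u^5 - 135*sqrt(2)*u^4 + 402*u^4 - 570*u^3 + 339*sqrt(2)*u^3 - 4158*u^2 + 2898*sqrt(2)*u^2 - 13146*sqrt(2)*u + 12684*u - 15148 + 10416*sqrt(2))/(u^9 - 30*u^8 + 3*sqrt(2)*u^8 - 90*sqrt(2)*u^7 + 369*u^7 - 2440*u^6 + 1091*sqrt(2)*u^6 - 6840*sqrt(2)*u^5 + 9801*u^5 - 26790*u^4 + 23595*sqrt(2)*u^4 - 44210*sqrt(2)*u^3 + 54999*u^3 - 79380*u^2 + 43029*sqrt(2)*u^2 - 26460*sqrt(2)*u + 55566*u + 18522*sqrt(2))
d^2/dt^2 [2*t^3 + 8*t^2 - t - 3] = 12*t + 16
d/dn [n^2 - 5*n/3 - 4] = 2*n - 5/3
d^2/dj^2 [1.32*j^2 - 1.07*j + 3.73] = 2.64000000000000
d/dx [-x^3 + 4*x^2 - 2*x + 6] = -3*x^2 + 8*x - 2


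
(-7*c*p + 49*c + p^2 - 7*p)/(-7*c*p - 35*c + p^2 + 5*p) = (p - 7)/(p + 5)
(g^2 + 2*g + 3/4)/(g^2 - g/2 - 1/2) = (g + 3/2)/(g - 1)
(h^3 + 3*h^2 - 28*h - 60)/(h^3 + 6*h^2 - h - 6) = (h^2 - 3*h - 10)/(h^2 - 1)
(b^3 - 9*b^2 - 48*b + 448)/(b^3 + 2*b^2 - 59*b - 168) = (b - 8)/(b + 3)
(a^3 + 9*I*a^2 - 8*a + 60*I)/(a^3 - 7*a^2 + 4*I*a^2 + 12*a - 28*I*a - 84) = (a + 5*I)/(a - 7)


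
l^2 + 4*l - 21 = (l - 3)*(l + 7)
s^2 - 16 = (s - 4)*(s + 4)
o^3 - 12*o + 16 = (o - 2)^2*(o + 4)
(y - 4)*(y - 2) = y^2 - 6*y + 8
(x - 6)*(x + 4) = x^2 - 2*x - 24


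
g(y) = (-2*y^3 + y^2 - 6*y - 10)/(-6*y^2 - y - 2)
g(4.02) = 1.44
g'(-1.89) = 0.59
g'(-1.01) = 2.18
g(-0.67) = 1.23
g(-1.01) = 0.12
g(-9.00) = -3.30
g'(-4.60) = 0.33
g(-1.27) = -0.32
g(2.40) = 1.19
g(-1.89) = -0.85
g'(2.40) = 0.01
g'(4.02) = 0.24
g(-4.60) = -1.88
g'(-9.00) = 0.33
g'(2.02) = -0.14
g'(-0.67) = 4.64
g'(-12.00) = 0.33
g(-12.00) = -4.29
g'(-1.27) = 1.31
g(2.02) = 1.21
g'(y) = (12*y + 1)*(-2*y^3 + y^2 - 6*y - 10)/(-6*y^2 - y - 2)^2 + (-6*y^2 + 2*y - 6)/(-6*y^2 - y - 2) = (12*y^4 + 4*y^3 - 25*y^2 - 124*y + 2)/(36*y^4 + 12*y^3 + 25*y^2 + 4*y + 4)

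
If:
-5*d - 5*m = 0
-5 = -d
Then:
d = 5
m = -5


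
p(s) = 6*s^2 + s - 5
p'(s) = 12*s + 1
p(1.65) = 12.98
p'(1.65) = 20.80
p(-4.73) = 124.51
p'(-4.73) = -55.76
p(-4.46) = 109.89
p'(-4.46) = -52.52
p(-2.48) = 29.42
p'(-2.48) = -28.76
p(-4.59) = 116.82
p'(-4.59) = -54.08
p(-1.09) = 1.04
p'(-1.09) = -12.08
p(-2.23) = 22.61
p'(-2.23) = -25.76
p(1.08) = 3.08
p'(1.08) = 13.96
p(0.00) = -5.00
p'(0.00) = 1.00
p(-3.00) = 46.00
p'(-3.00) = -35.00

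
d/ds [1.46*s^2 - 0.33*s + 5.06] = 2.92*s - 0.33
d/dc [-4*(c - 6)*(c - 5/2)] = 34 - 8*c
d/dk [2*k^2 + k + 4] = 4*k + 1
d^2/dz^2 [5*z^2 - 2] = 10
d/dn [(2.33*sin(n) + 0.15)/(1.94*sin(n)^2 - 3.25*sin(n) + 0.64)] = (-4.5202*sin(n)^2 - 0.582*sin(n) + 1.9787)*cos(n)/(3.7636*sin(n)^4 - 12.61*sin(n)^3 + 13.0457*sin(n)^2 - 4.16*sin(n) + 0.4096)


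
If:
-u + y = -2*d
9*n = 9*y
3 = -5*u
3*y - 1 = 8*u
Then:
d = 1/3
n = -19/15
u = -3/5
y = -19/15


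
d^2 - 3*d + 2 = (d - 2)*(d - 1)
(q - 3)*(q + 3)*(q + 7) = q^3 + 7*q^2 - 9*q - 63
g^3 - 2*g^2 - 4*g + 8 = (g - 2)^2*(g + 2)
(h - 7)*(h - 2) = h^2 - 9*h + 14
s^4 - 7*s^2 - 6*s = s*(s - 3)*(s + 1)*(s + 2)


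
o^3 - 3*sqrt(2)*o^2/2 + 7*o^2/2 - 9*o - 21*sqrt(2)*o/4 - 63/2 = (o + 7/2)*(o - 3*sqrt(2))*(o + 3*sqrt(2)/2)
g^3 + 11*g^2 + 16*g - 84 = (g - 2)*(g + 6)*(g + 7)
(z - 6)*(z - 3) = z^2 - 9*z + 18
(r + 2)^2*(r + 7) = r^3 + 11*r^2 + 32*r + 28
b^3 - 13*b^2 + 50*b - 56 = (b - 7)*(b - 4)*(b - 2)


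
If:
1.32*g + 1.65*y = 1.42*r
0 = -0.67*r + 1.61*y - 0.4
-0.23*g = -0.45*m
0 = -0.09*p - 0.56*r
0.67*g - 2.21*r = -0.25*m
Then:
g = -0.39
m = -0.20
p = 0.87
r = -0.14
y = 0.19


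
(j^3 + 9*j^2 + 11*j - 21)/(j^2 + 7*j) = j + 2 - 3/j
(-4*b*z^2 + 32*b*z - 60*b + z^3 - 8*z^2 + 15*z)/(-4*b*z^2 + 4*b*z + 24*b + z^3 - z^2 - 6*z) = (z - 5)/(z + 2)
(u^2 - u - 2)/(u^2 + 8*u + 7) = (u - 2)/(u + 7)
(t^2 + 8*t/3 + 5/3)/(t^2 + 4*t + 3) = (t + 5/3)/(t + 3)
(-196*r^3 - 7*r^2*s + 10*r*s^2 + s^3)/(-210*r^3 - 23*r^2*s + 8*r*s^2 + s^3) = (28*r^2 - 3*r*s - s^2)/(30*r^2 - r*s - s^2)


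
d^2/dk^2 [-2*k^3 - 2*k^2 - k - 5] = -12*k - 4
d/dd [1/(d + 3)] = -1/(d + 3)^2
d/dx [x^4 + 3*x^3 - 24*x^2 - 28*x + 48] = 4*x^3 + 9*x^2 - 48*x - 28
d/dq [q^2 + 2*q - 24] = 2*q + 2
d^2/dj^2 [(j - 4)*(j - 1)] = 2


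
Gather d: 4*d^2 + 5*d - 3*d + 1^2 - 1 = 4*d^2 + 2*d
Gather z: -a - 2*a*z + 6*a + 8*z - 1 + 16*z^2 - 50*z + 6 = 5*a + 16*z^2 + z*(-2*a - 42) + 5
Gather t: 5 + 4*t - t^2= -t^2 + 4*t + 5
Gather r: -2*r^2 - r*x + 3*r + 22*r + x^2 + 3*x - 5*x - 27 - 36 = -2*r^2 + r*(25 - x) + x^2 - 2*x - 63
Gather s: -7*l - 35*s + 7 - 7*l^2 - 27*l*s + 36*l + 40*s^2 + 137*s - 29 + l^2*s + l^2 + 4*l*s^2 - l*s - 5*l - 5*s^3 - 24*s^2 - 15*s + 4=-6*l^2 + 24*l - 5*s^3 + s^2*(4*l + 16) + s*(l^2 - 28*l + 87) - 18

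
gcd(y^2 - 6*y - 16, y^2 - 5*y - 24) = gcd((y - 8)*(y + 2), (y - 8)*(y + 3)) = y - 8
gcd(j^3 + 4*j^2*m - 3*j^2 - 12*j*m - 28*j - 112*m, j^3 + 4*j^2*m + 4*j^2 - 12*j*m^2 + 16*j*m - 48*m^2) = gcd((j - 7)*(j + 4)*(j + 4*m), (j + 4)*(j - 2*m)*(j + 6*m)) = j + 4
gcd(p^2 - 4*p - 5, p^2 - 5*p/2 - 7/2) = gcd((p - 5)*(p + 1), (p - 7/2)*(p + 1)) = p + 1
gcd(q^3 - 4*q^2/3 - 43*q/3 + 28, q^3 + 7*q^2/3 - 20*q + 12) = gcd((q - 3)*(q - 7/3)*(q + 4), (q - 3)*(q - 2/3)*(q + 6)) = q - 3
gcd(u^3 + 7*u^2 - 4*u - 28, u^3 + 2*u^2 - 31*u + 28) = u + 7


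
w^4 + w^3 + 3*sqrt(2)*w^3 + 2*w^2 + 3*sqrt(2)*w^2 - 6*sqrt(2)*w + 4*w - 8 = (w - 1)*(w + 2)*(w + sqrt(2))*(w + 2*sqrt(2))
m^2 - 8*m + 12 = (m - 6)*(m - 2)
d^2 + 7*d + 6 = (d + 1)*(d + 6)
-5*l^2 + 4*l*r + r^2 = (-l + r)*(5*l + r)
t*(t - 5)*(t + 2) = t^3 - 3*t^2 - 10*t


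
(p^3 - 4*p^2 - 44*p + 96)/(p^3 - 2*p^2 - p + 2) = (p^2 - 2*p - 48)/(p^2 - 1)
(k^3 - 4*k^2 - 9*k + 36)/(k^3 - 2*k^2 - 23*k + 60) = (k + 3)/(k + 5)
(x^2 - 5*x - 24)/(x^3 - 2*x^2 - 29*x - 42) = (x - 8)/(x^2 - 5*x - 14)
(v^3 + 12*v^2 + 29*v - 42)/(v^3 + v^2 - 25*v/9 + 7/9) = 9*(v^2 + 13*v + 42)/(9*v^2 + 18*v - 7)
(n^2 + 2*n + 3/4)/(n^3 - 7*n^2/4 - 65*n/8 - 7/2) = 2*(2*n + 3)/(4*n^2 - 9*n - 28)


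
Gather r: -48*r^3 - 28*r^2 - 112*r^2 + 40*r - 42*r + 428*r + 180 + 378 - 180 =-48*r^3 - 140*r^2 + 426*r + 378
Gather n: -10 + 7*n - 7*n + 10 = 0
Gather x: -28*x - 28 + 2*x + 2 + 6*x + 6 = -20*x - 20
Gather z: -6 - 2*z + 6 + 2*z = 0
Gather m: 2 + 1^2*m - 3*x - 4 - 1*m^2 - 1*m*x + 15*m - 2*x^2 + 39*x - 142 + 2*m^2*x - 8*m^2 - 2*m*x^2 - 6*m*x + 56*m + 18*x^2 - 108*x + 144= m^2*(2*x - 9) + m*(-2*x^2 - 7*x + 72) + 16*x^2 - 72*x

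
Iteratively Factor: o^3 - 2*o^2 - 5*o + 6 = (o - 3)*(o^2 + o - 2) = (o - 3)*(o - 1)*(o + 2)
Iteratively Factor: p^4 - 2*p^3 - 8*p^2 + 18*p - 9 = (p - 3)*(p^3 + p^2 - 5*p + 3) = (p - 3)*(p - 1)*(p^2 + 2*p - 3) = (p - 3)*(p - 1)*(p + 3)*(p - 1)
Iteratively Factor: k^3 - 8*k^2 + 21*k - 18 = (k - 3)*(k^2 - 5*k + 6) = (k - 3)*(k - 2)*(k - 3)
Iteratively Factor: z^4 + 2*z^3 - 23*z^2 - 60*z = (z + 4)*(z^3 - 2*z^2 - 15*z) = (z + 3)*(z + 4)*(z^2 - 5*z) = z*(z + 3)*(z + 4)*(z - 5)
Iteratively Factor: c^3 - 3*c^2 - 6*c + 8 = (c + 2)*(c^2 - 5*c + 4) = (c - 1)*(c + 2)*(c - 4)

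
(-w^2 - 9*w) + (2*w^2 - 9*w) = w^2 - 18*w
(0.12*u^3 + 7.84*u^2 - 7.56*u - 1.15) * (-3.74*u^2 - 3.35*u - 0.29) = -0.4488*u^5 - 29.7236*u^4 + 1.9756*u^3 + 27.3534*u^2 + 6.0449*u + 0.3335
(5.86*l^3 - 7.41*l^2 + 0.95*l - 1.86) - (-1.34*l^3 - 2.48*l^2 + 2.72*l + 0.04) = 7.2*l^3 - 4.93*l^2 - 1.77*l - 1.9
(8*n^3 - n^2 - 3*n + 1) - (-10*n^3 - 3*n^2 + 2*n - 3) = 18*n^3 + 2*n^2 - 5*n + 4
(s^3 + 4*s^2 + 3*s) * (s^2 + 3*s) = s^5 + 7*s^4 + 15*s^3 + 9*s^2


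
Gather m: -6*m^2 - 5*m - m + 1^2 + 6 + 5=-6*m^2 - 6*m + 12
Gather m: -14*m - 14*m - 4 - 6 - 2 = -28*m - 12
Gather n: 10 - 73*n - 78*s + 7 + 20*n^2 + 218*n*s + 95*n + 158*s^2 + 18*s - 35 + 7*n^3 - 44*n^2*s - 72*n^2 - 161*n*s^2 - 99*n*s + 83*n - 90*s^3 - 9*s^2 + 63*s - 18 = 7*n^3 + n^2*(-44*s - 52) + n*(-161*s^2 + 119*s + 105) - 90*s^3 + 149*s^2 + 3*s - 36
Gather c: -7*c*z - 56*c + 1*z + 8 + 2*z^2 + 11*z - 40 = c*(-7*z - 56) + 2*z^2 + 12*z - 32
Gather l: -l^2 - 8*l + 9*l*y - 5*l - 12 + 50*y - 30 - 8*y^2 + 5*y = -l^2 + l*(9*y - 13) - 8*y^2 + 55*y - 42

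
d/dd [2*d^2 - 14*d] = 4*d - 14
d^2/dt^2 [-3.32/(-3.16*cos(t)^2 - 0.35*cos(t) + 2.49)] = (-132.608768*(1 - cos(t)^2)^2 - 11.01576*cos(t)^3 - 171.203436*cos(t)^2 + 19.13814*cos(t) + 185.668344)/(3.16*cos(t)^2 + 0.35*cos(t) - 2.49)^3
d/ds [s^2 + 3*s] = 2*s + 3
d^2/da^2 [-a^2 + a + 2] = -2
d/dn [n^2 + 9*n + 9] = 2*n + 9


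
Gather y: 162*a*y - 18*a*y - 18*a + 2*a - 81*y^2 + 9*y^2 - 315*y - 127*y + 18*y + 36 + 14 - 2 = -16*a - 72*y^2 + y*(144*a - 424) + 48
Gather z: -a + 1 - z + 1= -a - z + 2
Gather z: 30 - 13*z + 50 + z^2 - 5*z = z^2 - 18*z + 80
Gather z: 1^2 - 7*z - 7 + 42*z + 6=35*z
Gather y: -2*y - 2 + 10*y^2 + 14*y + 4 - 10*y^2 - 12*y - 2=0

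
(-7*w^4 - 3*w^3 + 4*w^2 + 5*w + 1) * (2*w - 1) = -14*w^5 + w^4 + 11*w^3 + 6*w^2 - 3*w - 1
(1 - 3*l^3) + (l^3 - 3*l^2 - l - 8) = -2*l^3 - 3*l^2 - l - 7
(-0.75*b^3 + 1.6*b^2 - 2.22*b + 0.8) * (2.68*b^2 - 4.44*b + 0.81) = -2.01*b^5 + 7.618*b^4 - 13.6611*b^3 + 13.2968*b^2 - 5.3502*b + 0.648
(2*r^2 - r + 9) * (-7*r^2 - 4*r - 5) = -14*r^4 - r^3 - 69*r^2 - 31*r - 45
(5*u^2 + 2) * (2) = 10*u^2 + 4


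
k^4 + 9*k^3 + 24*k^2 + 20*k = k*(k + 2)^2*(k + 5)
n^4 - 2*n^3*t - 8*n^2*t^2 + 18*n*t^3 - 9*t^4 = (n - 3*t)*(n - t)^2*(n + 3*t)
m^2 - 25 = (m - 5)*(m + 5)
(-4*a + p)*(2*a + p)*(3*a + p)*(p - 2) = -24*a^3*p + 48*a^3 - 14*a^2*p^2 + 28*a^2*p + a*p^3 - 2*a*p^2 + p^4 - 2*p^3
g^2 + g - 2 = (g - 1)*(g + 2)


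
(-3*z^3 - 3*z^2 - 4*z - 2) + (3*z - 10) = -3*z^3 - 3*z^2 - z - 12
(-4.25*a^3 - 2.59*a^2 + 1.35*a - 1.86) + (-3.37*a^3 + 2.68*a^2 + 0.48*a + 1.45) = -7.62*a^3 + 0.0900000000000003*a^2 + 1.83*a - 0.41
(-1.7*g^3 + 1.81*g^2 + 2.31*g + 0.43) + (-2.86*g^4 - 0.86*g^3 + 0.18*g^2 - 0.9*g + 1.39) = -2.86*g^4 - 2.56*g^3 + 1.99*g^2 + 1.41*g + 1.82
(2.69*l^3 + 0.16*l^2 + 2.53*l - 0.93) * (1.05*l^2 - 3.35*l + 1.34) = 2.8245*l^5 - 8.8435*l^4 + 5.7251*l^3 - 9.2376*l^2 + 6.5057*l - 1.2462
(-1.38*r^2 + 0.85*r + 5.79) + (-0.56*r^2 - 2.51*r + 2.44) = -1.94*r^2 - 1.66*r + 8.23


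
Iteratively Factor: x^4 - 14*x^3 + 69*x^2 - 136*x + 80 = (x - 5)*(x^3 - 9*x^2 + 24*x - 16) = (x - 5)*(x - 4)*(x^2 - 5*x + 4) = (x - 5)*(x - 4)^2*(x - 1)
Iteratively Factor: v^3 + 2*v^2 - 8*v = (v - 2)*(v^2 + 4*v) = (v - 2)*(v + 4)*(v)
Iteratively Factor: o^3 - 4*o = (o + 2)*(o^2 - 2*o) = (o - 2)*(o + 2)*(o)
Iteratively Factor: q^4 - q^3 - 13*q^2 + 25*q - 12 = (q - 1)*(q^3 - 13*q + 12) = (q - 3)*(q - 1)*(q^2 + 3*q - 4) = (q - 3)*(q - 1)^2*(q + 4)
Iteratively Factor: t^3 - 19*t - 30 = (t + 3)*(t^2 - 3*t - 10) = (t + 2)*(t + 3)*(t - 5)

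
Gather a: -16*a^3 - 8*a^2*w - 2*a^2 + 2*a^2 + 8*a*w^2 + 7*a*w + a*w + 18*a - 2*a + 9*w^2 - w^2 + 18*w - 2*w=-16*a^3 - 8*a^2*w + a*(8*w^2 + 8*w + 16) + 8*w^2 + 16*w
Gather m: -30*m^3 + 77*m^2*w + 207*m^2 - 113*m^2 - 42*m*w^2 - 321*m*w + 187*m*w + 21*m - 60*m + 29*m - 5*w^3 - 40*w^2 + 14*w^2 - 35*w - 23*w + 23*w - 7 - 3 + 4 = -30*m^3 + m^2*(77*w + 94) + m*(-42*w^2 - 134*w - 10) - 5*w^3 - 26*w^2 - 35*w - 6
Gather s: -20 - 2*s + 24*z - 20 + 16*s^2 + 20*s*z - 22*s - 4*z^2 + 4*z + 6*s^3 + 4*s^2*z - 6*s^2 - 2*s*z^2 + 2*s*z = 6*s^3 + s^2*(4*z + 10) + s*(-2*z^2 + 22*z - 24) - 4*z^2 + 28*z - 40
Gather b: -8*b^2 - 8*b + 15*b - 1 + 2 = -8*b^2 + 7*b + 1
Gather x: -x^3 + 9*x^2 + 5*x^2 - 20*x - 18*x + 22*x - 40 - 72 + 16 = -x^3 + 14*x^2 - 16*x - 96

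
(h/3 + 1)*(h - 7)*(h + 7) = h^3/3 + h^2 - 49*h/3 - 49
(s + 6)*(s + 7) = s^2 + 13*s + 42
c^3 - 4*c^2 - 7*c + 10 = (c - 5)*(c - 1)*(c + 2)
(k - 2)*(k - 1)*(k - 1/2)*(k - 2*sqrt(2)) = k^4 - 7*k^3/2 - 2*sqrt(2)*k^3 + 7*k^2/2 + 7*sqrt(2)*k^2 - 7*sqrt(2)*k - k + 2*sqrt(2)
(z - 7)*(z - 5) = z^2 - 12*z + 35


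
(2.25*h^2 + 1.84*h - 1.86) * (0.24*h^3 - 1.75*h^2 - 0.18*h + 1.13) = 0.54*h^5 - 3.4959*h^4 - 4.0714*h^3 + 5.4663*h^2 + 2.414*h - 2.1018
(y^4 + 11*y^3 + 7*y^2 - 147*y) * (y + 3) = y^5 + 14*y^4 + 40*y^3 - 126*y^2 - 441*y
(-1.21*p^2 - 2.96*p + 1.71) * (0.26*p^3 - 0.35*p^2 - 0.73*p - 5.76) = -0.3146*p^5 - 0.3461*p^4 + 2.3639*p^3 + 8.5319*p^2 + 15.8013*p - 9.8496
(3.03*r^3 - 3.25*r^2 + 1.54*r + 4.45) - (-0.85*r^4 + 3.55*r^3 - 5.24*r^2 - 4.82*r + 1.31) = 0.85*r^4 - 0.52*r^3 + 1.99*r^2 + 6.36*r + 3.14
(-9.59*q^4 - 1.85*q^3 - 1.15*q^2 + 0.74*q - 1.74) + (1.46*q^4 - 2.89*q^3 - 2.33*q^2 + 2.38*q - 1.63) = -8.13*q^4 - 4.74*q^3 - 3.48*q^2 + 3.12*q - 3.37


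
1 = 1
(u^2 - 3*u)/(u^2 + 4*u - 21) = u/(u + 7)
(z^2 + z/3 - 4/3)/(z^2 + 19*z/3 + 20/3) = (z - 1)/(z + 5)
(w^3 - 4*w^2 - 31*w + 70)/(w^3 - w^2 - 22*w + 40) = (w - 7)/(w - 4)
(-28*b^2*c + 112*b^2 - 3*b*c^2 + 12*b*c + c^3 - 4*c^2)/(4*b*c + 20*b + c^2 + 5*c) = (-7*b*c + 28*b + c^2 - 4*c)/(c + 5)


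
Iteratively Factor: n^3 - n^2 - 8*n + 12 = (n - 2)*(n^2 + n - 6) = (n - 2)^2*(n + 3)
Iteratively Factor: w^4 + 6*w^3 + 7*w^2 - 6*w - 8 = (w - 1)*(w^3 + 7*w^2 + 14*w + 8) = (w - 1)*(w + 4)*(w^2 + 3*w + 2) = (w - 1)*(w + 1)*(w + 4)*(w + 2)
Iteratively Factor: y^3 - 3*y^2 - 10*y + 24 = (y + 3)*(y^2 - 6*y + 8) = (y - 2)*(y + 3)*(y - 4)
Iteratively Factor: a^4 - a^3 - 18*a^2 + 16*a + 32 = (a - 4)*(a^3 + 3*a^2 - 6*a - 8) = (a - 4)*(a - 2)*(a^2 + 5*a + 4) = (a - 4)*(a - 2)*(a + 4)*(a + 1)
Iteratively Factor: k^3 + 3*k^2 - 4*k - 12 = (k + 2)*(k^2 + k - 6) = (k - 2)*(k + 2)*(k + 3)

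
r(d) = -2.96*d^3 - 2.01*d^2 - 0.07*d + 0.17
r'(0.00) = -0.07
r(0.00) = 0.17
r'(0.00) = -0.07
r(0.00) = 0.17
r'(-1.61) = -16.62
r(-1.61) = 7.43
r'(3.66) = -133.74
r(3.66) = -172.13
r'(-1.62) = -16.86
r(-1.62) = 7.59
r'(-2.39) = -41.19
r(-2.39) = 29.27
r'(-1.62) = -16.86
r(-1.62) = 7.59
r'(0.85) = -9.90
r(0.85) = -3.16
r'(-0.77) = -2.24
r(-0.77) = 0.38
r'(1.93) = -40.91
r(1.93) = -28.73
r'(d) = -8.88*d^2 - 4.02*d - 0.07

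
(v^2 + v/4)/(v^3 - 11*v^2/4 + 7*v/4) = (4*v + 1)/(4*v^2 - 11*v + 7)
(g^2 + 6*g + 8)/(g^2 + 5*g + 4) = (g + 2)/(g + 1)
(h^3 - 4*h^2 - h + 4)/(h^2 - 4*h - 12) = (-h^3 + 4*h^2 + h - 4)/(-h^2 + 4*h + 12)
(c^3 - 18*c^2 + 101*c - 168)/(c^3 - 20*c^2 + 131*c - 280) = (c - 3)/(c - 5)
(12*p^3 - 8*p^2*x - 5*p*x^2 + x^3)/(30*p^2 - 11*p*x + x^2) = (-2*p^2 + p*x + x^2)/(-5*p + x)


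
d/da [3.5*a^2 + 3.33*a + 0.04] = 7.0*a + 3.33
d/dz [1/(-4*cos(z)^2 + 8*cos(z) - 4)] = -sin(z)/(2*(cos(z) - 1)^3)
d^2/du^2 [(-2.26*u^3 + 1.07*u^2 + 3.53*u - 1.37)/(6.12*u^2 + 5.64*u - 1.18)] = (-2.27373675443232e-13*u^5 + 14.1410879999999*u^3 - 171.267984*u^2 - 149.655552*u - 56.98004)/(229.220928*u^6 + 633.728448*u^5 + 451.43568*u^4 - 64.9728*u^3 - 87.04152*u^2 + 23.559408*u - 1.643032)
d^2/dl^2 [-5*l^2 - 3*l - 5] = -10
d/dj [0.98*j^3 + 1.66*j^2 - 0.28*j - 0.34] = 2.94*j^2 + 3.32*j - 0.28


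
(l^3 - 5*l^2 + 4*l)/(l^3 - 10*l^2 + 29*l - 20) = l/(l - 5)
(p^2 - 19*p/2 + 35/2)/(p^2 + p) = (2*p^2 - 19*p + 35)/(2*p*(p + 1))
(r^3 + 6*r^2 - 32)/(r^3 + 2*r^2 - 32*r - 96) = (r - 2)/(r - 6)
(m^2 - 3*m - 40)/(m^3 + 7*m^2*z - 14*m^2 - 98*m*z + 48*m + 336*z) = (m + 5)/(m^2 + 7*m*z - 6*m - 42*z)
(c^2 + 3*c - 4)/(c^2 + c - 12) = (c - 1)/(c - 3)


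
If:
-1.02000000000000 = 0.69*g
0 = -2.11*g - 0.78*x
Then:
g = -1.48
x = 4.00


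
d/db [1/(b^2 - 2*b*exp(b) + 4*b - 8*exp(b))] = 2*(b*exp(b) - b + 5*exp(b) - 2)/(b^2 - 2*b*exp(b) + 4*b - 8*exp(b))^2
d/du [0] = 0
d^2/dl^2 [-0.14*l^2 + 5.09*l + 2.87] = -0.280000000000000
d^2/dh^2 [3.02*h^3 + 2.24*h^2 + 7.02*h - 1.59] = 18.12*h + 4.48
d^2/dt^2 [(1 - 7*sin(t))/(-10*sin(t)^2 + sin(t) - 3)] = (-700*sin(t)^5 + 330*sin(t)^4 + 2630*sin(t)^3 - 740*sin(t)^2 - 1260*sin(t) + 100)/(10*sin(t)^2 - sin(t) + 3)^3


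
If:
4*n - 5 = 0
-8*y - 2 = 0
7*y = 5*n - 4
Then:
No Solution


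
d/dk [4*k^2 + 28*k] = 8*k + 28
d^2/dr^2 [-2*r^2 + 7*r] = -4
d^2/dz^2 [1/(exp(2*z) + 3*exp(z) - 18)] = (2*(2*exp(z) + 3)^2*exp(z) - (4*exp(z) + 3)*(exp(2*z) + 3*exp(z) - 18))*exp(z)/(exp(2*z) + 3*exp(z) - 18)^3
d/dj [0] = 0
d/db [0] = 0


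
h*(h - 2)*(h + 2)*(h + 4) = h^4 + 4*h^3 - 4*h^2 - 16*h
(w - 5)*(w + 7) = w^2 + 2*w - 35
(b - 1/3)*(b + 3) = b^2 + 8*b/3 - 1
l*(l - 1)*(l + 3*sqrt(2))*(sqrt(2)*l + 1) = sqrt(2)*l^4 - sqrt(2)*l^3 + 7*l^3 - 7*l^2 + 3*sqrt(2)*l^2 - 3*sqrt(2)*l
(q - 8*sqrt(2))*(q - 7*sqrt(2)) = q^2 - 15*sqrt(2)*q + 112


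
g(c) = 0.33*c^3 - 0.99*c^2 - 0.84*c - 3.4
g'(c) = 0.99*c^2 - 1.98*c - 0.84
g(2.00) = -6.40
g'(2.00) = -0.84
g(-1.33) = -4.81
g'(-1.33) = 3.54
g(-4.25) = -43.04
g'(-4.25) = 25.46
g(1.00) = -4.90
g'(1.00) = -1.83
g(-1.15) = -4.25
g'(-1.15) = 2.75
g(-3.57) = -28.03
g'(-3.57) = 18.85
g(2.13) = -6.49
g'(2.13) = -0.57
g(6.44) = 38.27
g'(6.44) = 27.47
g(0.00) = -3.40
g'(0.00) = -0.84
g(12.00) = 414.20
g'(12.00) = 117.96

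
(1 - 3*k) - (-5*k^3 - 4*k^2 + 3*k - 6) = 5*k^3 + 4*k^2 - 6*k + 7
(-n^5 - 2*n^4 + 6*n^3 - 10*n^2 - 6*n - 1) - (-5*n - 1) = -n^5 - 2*n^4 + 6*n^3 - 10*n^2 - n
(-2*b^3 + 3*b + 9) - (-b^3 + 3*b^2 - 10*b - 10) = -b^3 - 3*b^2 + 13*b + 19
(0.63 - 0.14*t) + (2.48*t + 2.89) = 2.34*t + 3.52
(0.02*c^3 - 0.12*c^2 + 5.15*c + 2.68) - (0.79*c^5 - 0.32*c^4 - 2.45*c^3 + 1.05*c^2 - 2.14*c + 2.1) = -0.79*c^5 + 0.32*c^4 + 2.47*c^3 - 1.17*c^2 + 7.29*c + 0.58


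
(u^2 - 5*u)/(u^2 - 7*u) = (u - 5)/(u - 7)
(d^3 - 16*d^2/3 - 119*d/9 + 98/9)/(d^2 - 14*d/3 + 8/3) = (3*d^2 - 14*d - 49)/(3*(d - 4))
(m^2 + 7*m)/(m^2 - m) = (m + 7)/(m - 1)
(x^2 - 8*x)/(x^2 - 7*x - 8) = x/(x + 1)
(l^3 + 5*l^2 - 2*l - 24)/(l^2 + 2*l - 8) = l + 3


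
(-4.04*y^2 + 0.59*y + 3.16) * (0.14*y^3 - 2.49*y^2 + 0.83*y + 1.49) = -0.5656*y^5 + 10.1422*y^4 - 4.3799*y^3 - 13.3983*y^2 + 3.5019*y + 4.7084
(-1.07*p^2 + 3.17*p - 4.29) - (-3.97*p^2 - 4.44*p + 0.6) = 2.9*p^2 + 7.61*p - 4.89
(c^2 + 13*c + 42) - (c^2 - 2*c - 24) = 15*c + 66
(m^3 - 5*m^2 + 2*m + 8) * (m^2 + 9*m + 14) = m^5 + 4*m^4 - 29*m^3 - 44*m^2 + 100*m + 112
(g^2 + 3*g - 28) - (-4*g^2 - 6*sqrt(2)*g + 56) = 5*g^2 + 3*g + 6*sqrt(2)*g - 84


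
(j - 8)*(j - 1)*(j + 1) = j^3 - 8*j^2 - j + 8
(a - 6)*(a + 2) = a^2 - 4*a - 12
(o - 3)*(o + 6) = o^2 + 3*o - 18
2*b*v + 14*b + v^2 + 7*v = (2*b + v)*(v + 7)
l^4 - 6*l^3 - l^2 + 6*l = l*(l - 6)*(l - 1)*(l + 1)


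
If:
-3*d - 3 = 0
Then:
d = -1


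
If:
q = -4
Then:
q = -4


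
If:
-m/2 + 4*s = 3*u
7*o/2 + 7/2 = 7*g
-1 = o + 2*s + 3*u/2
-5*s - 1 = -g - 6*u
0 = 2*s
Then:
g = -1/7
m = -8/7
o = -9/7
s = 0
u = 4/21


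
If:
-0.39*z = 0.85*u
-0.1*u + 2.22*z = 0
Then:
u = 0.00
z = 0.00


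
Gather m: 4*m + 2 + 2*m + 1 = 6*m + 3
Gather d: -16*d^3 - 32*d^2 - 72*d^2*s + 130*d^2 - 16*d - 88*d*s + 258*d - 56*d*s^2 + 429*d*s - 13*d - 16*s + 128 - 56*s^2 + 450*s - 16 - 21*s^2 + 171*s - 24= -16*d^3 + d^2*(98 - 72*s) + d*(-56*s^2 + 341*s + 229) - 77*s^2 + 605*s + 88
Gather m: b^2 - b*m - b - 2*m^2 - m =b^2 - b - 2*m^2 + m*(-b - 1)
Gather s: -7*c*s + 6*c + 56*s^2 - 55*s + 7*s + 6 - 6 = 6*c + 56*s^2 + s*(-7*c - 48)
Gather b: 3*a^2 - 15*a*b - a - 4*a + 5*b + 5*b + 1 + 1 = 3*a^2 - 5*a + b*(10 - 15*a) + 2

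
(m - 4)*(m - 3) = m^2 - 7*m + 12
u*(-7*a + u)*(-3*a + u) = 21*a^2*u - 10*a*u^2 + u^3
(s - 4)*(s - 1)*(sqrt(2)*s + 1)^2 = 2*s^4 - 10*s^3 + 2*sqrt(2)*s^3 - 10*sqrt(2)*s^2 + 9*s^2 - 5*s + 8*sqrt(2)*s + 4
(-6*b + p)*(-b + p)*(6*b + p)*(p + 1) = 36*b^3*p + 36*b^3 - 36*b^2*p^2 - 36*b^2*p - b*p^3 - b*p^2 + p^4 + p^3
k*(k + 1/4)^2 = k^3 + k^2/2 + k/16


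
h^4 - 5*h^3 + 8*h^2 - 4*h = h*(h - 2)^2*(h - 1)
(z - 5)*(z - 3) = z^2 - 8*z + 15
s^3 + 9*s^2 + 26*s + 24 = (s + 2)*(s + 3)*(s + 4)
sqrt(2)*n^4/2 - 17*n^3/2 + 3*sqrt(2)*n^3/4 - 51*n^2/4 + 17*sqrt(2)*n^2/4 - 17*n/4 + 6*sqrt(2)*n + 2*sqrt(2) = (n + 1/2)*(n - 8*sqrt(2))*(n - sqrt(2)/2)*(sqrt(2)*n/2 + sqrt(2)/2)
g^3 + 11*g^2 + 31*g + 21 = (g + 1)*(g + 3)*(g + 7)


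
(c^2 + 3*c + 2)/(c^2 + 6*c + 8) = (c + 1)/(c + 4)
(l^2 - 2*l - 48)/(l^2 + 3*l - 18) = (l - 8)/(l - 3)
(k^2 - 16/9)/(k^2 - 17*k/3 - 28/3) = (k - 4/3)/(k - 7)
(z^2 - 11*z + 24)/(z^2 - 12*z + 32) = (z - 3)/(z - 4)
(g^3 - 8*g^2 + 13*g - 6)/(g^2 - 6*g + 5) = (g^2 - 7*g + 6)/(g - 5)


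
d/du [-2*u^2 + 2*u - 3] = 2 - 4*u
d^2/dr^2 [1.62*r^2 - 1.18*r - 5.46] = 3.24000000000000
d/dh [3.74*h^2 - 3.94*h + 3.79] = 7.48*h - 3.94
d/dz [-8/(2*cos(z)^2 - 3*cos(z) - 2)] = 8*(3 - 4*cos(z))*sin(z)/(2*sin(z)^2 + 3*cos(z))^2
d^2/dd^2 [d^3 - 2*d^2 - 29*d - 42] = 6*d - 4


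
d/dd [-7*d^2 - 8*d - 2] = -14*d - 8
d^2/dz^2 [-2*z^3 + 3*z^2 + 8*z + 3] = 6 - 12*z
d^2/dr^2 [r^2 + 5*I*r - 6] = 2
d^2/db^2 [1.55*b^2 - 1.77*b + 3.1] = 3.10000000000000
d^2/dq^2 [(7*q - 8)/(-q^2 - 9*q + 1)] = 2*(-(2*q + 9)^2*(7*q - 8) + (21*q + 55)*(q^2 + 9*q - 1))/(q^2 + 9*q - 1)^3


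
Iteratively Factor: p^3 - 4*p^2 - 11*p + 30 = (p - 5)*(p^2 + p - 6) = (p - 5)*(p + 3)*(p - 2)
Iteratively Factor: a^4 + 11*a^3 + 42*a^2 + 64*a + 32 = (a + 4)*(a^3 + 7*a^2 + 14*a + 8) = (a + 1)*(a + 4)*(a^2 + 6*a + 8) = (a + 1)*(a + 2)*(a + 4)*(a + 4)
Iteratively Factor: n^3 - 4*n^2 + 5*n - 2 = (n - 1)*(n^2 - 3*n + 2) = (n - 1)^2*(n - 2)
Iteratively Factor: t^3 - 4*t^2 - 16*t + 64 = (t - 4)*(t^2 - 16) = (t - 4)^2*(t + 4)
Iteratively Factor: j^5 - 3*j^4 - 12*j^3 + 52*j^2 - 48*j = (j - 2)*(j^4 - j^3 - 14*j^2 + 24*j) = j*(j - 2)*(j^3 - j^2 - 14*j + 24) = j*(j - 3)*(j - 2)*(j^2 + 2*j - 8) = j*(j - 3)*(j - 2)^2*(j + 4)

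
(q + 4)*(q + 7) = q^2 + 11*q + 28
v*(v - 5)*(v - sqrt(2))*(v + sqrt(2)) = v^4 - 5*v^3 - 2*v^2 + 10*v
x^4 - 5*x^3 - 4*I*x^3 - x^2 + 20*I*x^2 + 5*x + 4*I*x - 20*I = (x - 5)*(x - 4*I)*(-I*x + I)*(I*x + I)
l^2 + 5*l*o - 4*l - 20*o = (l - 4)*(l + 5*o)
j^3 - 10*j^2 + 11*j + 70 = (j - 7)*(j - 5)*(j + 2)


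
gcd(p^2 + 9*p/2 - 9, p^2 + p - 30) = p + 6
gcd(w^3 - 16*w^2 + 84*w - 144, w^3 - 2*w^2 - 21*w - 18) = w - 6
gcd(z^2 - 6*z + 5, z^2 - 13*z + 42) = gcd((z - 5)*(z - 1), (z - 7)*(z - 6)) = 1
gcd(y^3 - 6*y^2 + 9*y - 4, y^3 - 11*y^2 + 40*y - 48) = y - 4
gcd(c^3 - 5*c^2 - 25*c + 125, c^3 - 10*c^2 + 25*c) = c^2 - 10*c + 25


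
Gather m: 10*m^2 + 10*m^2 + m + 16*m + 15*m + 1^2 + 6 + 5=20*m^2 + 32*m + 12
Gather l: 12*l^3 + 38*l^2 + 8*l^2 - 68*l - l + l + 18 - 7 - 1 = 12*l^3 + 46*l^2 - 68*l + 10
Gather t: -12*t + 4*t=-8*t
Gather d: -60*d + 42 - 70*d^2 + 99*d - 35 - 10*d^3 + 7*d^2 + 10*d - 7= -10*d^3 - 63*d^2 + 49*d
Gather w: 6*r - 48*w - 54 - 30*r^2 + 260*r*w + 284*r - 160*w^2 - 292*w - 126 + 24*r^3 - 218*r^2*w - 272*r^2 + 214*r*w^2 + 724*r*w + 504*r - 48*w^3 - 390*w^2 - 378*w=24*r^3 - 302*r^2 + 794*r - 48*w^3 + w^2*(214*r - 550) + w*(-218*r^2 + 984*r - 718) - 180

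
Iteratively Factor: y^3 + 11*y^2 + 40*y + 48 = (y + 4)*(y^2 + 7*y + 12) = (y + 4)^2*(y + 3)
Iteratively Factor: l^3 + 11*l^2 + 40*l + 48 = (l + 4)*(l^2 + 7*l + 12) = (l + 3)*(l + 4)*(l + 4)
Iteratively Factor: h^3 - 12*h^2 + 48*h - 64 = (h - 4)*(h^2 - 8*h + 16) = (h - 4)^2*(h - 4)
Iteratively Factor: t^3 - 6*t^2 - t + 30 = (t + 2)*(t^2 - 8*t + 15) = (t - 5)*(t + 2)*(t - 3)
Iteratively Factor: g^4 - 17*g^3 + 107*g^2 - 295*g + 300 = (g - 4)*(g^3 - 13*g^2 + 55*g - 75) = (g - 4)*(g - 3)*(g^2 - 10*g + 25) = (g - 5)*(g - 4)*(g - 3)*(g - 5)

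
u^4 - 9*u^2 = u^2*(u - 3)*(u + 3)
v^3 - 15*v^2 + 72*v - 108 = (v - 6)^2*(v - 3)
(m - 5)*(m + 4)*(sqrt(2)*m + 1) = sqrt(2)*m^3 - sqrt(2)*m^2 + m^2 - 20*sqrt(2)*m - m - 20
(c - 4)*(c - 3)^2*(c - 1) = c^4 - 11*c^3 + 43*c^2 - 69*c + 36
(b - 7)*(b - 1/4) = b^2 - 29*b/4 + 7/4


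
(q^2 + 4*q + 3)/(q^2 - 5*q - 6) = (q + 3)/(q - 6)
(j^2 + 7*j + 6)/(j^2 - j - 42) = (j + 1)/(j - 7)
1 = 1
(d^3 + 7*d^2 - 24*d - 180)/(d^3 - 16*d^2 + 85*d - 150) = (d^2 + 12*d + 36)/(d^2 - 11*d + 30)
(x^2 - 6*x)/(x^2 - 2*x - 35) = x*(6 - x)/(-x^2 + 2*x + 35)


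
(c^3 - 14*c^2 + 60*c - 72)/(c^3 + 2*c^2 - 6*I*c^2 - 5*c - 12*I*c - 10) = (c^3 - 14*c^2 + 60*c - 72)/(c^3 + c^2*(2 - 6*I) + c*(-5 - 12*I) - 10)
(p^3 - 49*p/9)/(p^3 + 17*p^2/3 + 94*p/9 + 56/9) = p*(3*p - 7)/(3*p^2 + 10*p + 8)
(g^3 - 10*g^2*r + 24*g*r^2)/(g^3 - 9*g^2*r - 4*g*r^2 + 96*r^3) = g*(-g + 6*r)/(-g^2 + 5*g*r + 24*r^2)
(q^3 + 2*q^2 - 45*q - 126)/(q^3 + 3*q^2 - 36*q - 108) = (q - 7)/(q - 6)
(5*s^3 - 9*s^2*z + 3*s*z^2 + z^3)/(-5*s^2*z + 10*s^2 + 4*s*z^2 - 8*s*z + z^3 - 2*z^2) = (-s + z)/(z - 2)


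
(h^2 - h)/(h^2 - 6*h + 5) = h/(h - 5)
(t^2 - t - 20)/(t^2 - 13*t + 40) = (t + 4)/(t - 8)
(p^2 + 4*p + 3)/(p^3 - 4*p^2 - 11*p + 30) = (p + 1)/(p^2 - 7*p + 10)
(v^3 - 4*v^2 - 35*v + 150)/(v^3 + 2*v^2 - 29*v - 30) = (v - 5)/(v + 1)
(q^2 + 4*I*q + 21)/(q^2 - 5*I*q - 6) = (q + 7*I)/(q - 2*I)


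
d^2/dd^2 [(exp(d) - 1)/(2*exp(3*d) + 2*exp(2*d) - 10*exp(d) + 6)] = (2*exp(3*d) + 3*exp(2*d) + 8*exp(d) + 3)*exp(d)/(exp(6*d) + 6*exp(5*d) + 3*exp(4*d) - 28*exp(3*d) - 9*exp(2*d) + 54*exp(d) - 27)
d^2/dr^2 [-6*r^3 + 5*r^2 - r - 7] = 10 - 36*r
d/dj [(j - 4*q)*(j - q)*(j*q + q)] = q*(3*j^2 - 10*j*q + 2*j + 4*q^2 - 5*q)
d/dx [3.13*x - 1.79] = 3.13000000000000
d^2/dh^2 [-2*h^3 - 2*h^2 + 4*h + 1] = -12*h - 4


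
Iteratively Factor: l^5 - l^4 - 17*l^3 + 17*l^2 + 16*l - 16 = (l - 1)*(l^4 - 17*l^2 + 16) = (l - 1)*(l + 1)*(l^3 - l^2 - 16*l + 16) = (l - 1)*(l + 1)*(l + 4)*(l^2 - 5*l + 4) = (l - 1)^2*(l + 1)*(l + 4)*(l - 4)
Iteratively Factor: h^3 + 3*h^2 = (h)*(h^2 + 3*h) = h^2*(h + 3)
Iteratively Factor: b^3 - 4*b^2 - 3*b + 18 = (b - 3)*(b^2 - b - 6) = (b - 3)^2*(b + 2)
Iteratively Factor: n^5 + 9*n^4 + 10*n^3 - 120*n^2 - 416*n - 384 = (n - 4)*(n^4 + 13*n^3 + 62*n^2 + 128*n + 96) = (n - 4)*(n + 4)*(n^3 + 9*n^2 + 26*n + 24) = (n - 4)*(n + 2)*(n + 4)*(n^2 + 7*n + 12) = (n - 4)*(n + 2)*(n + 3)*(n + 4)*(n + 4)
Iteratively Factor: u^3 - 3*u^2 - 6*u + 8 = (u + 2)*(u^2 - 5*u + 4) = (u - 4)*(u + 2)*(u - 1)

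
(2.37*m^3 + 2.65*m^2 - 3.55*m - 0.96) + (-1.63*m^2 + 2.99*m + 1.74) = 2.37*m^3 + 1.02*m^2 - 0.56*m + 0.78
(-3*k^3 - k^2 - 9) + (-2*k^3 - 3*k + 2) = -5*k^3 - k^2 - 3*k - 7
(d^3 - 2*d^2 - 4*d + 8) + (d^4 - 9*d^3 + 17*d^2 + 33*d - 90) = d^4 - 8*d^3 + 15*d^2 + 29*d - 82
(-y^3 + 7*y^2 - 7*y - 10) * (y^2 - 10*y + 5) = -y^5 + 17*y^4 - 82*y^3 + 95*y^2 + 65*y - 50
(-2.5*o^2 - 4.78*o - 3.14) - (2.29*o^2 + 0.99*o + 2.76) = -4.79*o^2 - 5.77*o - 5.9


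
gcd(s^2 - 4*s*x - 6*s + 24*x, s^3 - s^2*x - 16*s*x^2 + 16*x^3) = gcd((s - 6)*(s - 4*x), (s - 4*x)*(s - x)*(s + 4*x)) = -s + 4*x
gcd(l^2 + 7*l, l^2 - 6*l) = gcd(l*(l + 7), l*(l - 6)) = l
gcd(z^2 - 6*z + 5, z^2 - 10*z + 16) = 1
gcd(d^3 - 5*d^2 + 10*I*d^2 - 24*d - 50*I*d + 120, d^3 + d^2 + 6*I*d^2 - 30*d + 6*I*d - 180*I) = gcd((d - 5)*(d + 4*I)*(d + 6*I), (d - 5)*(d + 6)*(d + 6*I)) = d^2 + d*(-5 + 6*I) - 30*I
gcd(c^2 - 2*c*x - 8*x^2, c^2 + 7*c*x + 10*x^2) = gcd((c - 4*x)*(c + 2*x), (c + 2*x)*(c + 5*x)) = c + 2*x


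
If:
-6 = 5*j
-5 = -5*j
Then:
No Solution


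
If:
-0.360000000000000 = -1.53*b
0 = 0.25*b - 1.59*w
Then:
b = 0.24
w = 0.04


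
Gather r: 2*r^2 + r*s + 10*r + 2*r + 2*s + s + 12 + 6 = 2*r^2 + r*(s + 12) + 3*s + 18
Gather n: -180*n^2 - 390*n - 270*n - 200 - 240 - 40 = -180*n^2 - 660*n - 480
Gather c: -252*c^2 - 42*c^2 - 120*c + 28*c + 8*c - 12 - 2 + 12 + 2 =-294*c^2 - 84*c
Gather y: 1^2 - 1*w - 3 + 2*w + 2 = w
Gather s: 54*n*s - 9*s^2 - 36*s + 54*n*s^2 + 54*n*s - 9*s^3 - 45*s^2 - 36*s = -9*s^3 + s^2*(54*n - 54) + s*(108*n - 72)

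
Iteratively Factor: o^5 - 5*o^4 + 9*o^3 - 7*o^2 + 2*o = (o)*(o^4 - 5*o^3 + 9*o^2 - 7*o + 2) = o*(o - 2)*(o^3 - 3*o^2 + 3*o - 1) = o*(o - 2)*(o - 1)*(o^2 - 2*o + 1) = o*(o - 2)*(o - 1)^2*(o - 1)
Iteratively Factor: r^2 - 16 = (r - 4)*(r + 4)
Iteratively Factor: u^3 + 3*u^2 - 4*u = (u - 1)*(u^2 + 4*u) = u*(u - 1)*(u + 4)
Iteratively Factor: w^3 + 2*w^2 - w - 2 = (w + 2)*(w^2 - 1) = (w - 1)*(w + 2)*(w + 1)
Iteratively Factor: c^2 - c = (c)*(c - 1)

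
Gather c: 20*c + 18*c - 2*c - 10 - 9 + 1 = 36*c - 18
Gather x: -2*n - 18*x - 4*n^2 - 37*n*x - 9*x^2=-4*n^2 - 2*n - 9*x^2 + x*(-37*n - 18)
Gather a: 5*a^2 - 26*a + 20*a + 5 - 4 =5*a^2 - 6*a + 1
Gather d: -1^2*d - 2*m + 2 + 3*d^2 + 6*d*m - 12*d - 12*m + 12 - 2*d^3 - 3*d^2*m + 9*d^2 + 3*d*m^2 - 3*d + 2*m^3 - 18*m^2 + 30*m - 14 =-2*d^3 + d^2*(12 - 3*m) + d*(3*m^2 + 6*m - 16) + 2*m^3 - 18*m^2 + 16*m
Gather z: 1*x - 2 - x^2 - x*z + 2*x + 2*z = -x^2 + 3*x + z*(2 - x) - 2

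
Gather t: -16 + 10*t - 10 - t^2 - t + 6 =-t^2 + 9*t - 20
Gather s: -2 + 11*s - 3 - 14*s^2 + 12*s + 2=-14*s^2 + 23*s - 3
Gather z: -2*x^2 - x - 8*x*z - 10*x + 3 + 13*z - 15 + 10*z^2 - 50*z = -2*x^2 - 11*x + 10*z^2 + z*(-8*x - 37) - 12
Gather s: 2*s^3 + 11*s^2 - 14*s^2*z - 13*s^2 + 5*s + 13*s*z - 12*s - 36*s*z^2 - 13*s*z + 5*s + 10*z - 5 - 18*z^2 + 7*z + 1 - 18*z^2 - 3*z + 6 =2*s^3 + s^2*(-14*z - 2) + s*(-36*z^2 - 2) - 36*z^2 + 14*z + 2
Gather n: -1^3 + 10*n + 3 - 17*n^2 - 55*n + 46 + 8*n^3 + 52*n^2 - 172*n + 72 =8*n^3 + 35*n^2 - 217*n + 120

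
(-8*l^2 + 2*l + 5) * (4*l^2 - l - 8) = -32*l^4 + 16*l^3 + 82*l^2 - 21*l - 40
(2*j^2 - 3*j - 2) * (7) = 14*j^2 - 21*j - 14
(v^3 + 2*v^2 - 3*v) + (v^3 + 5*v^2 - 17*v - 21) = 2*v^3 + 7*v^2 - 20*v - 21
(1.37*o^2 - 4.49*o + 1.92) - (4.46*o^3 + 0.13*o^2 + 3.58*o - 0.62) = -4.46*o^3 + 1.24*o^2 - 8.07*o + 2.54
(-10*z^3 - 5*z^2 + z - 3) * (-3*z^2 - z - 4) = 30*z^5 + 25*z^4 + 42*z^3 + 28*z^2 - z + 12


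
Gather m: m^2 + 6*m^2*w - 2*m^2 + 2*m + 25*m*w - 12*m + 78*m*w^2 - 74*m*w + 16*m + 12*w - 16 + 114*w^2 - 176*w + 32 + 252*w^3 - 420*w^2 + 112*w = m^2*(6*w - 1) + m*(78*w^2 - 49*w + 6) + 252*w^3 - 306*w^2 - 52*w + 16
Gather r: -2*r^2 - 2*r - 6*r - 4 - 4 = -2*r^2 - 8*r - 8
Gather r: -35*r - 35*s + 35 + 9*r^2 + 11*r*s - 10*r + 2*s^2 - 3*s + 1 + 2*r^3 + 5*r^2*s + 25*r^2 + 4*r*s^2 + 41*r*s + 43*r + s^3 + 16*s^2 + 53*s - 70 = 2*r^3 + r^2*(5*s + 34) + r*(4*s^2 + 52*s - 2) + s^3 + 18*s^2 + 15*s - 34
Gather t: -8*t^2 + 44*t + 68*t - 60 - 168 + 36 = -8*t^2 + 112*t - 192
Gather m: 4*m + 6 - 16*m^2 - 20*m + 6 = -16*m^2 - 16*m + 12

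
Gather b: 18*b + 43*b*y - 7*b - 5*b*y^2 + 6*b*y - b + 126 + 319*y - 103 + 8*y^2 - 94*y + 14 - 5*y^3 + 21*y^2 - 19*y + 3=b*(-5*y^2 + 49*y + 10) - 5*y^3 + 29*y^2 + 206*y + 40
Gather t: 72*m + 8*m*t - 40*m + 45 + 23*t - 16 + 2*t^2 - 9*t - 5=32*m + 2*t^2 + t*(8*m + 14) + 24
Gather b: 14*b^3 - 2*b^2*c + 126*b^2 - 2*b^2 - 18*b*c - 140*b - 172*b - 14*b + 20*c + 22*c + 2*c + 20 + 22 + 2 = 14*b^3 + b^2*(124 - 2*c) + b*(-18*c - 326) + 44*c + 44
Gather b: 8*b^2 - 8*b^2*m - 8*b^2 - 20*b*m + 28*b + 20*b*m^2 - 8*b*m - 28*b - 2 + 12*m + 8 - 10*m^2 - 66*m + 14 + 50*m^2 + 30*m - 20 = -8*b^2*m + b*(20*m^2 - 28*m) + 40*m^2 - 24*m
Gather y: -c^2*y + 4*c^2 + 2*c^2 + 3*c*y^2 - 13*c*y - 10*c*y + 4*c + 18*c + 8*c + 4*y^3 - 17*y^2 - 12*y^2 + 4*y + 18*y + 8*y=6*c^2 + 30*c + 4*y^3 + y^2*(3*c - 29) + y*(-c^2 - 23*c + 30)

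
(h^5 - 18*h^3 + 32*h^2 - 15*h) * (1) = h^5 - 18*h^3 + 32*h^2 - 15*h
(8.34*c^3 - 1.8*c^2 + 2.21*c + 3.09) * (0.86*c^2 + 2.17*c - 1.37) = 7.1724*c^5 + 16.5498*c^4 - 13.4312*c^3 + 9.9191*c^2 + 3.6776*c - 4.2333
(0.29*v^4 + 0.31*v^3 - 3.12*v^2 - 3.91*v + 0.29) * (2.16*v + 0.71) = 0.6264*v^5 + 0.8755*v^4 - 6.5191*v^3 - 10.6608*v^2 - 2.1497*v + 0.2059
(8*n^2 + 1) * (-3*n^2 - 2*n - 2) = -24*n^4 - 16*n^3 - 19*n^2 - 2*n - 2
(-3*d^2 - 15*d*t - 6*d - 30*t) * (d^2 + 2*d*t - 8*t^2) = -3*d^4 - 21*d^3*t - 6*d^3 - 6*d^2*t^2 - 42*d^2*t + 120*d*t^3 - 12*d*t^2 + 240*t^3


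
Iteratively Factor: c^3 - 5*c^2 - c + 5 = (c - 5)*(c^2 - 1) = (c - 5)*(c + 1)*(c - 1)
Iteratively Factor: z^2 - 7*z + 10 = (z - 5)*(z - 2)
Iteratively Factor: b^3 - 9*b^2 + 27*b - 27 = (b - 3)*(b^2 - 6*b + 9) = (b - 3)^2*(b - 3)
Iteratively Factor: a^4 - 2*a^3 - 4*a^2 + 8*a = (a - 2)*(a^3 - 4*a) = (a - 2)^2*(a^2 + 2*a) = (a - 2)^2*(a + 2)*(a)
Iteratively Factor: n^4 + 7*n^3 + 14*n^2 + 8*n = (n + 4)*(n^3 + 3*n^2 + 2*n) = n*(n + 4)*(n^2 + 3*n + 2) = n*(n + 1)*(n + 4)*(n + 2)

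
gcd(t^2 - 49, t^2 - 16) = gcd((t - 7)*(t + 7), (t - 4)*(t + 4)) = 1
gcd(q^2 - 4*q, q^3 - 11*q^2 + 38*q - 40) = q - 4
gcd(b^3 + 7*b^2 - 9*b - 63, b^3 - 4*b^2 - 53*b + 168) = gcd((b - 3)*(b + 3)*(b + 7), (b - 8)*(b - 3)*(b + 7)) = b^2 + 4*b - 21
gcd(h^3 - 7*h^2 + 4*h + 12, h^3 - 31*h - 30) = h^2 - 5*h - 6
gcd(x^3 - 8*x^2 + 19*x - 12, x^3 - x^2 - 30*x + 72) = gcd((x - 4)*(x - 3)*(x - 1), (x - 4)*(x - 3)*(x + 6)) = x^2 - 7*x + 12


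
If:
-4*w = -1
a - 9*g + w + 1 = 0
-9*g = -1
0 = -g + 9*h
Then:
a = -1/4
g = 1/9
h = 1/81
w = 1/4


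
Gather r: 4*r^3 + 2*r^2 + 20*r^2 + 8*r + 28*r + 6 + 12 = 4*r^3 + 22*r^2 + 36*r + 18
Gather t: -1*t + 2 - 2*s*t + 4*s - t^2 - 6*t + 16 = 4*s - t^2 + t*(-2*s - 7) + 18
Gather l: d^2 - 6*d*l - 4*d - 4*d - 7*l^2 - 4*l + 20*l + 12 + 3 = d^2 - 8*d - 7*l^2 + l*(16 - 6*d) + 15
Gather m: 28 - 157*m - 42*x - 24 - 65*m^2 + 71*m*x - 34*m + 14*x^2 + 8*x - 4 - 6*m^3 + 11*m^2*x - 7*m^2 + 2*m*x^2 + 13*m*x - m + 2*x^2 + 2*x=-6*m^3 + m^2*(11*x - 72) + m*(2*x^2 + 84*x - 192) + 16*x^2 - 32*x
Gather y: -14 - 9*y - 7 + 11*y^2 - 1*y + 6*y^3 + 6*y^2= 6*y^3 + 17*y^2 - 10*y - 21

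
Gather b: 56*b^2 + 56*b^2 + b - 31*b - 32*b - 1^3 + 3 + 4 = 112*b^2 - 62*b + 6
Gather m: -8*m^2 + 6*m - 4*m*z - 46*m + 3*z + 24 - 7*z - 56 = -8*m^2 + m*(-4*z - 40) - 4*z - 32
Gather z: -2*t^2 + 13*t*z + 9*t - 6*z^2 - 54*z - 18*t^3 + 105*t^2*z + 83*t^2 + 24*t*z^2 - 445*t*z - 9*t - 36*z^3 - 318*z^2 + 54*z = -18*t^3 + 81*t^2 - 36*z^3 + z^2*(24*t - 324) + z*(105*t^2 - 432*t)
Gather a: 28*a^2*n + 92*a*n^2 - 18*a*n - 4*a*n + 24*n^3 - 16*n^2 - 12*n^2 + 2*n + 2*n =28*a^2*n + a*(92*n^2 - 22*n) + 24*n^3 - 28*n^2 + 4*n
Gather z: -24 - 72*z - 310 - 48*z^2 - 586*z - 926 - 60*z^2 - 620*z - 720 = -108*z^2 - 1278*z - 1980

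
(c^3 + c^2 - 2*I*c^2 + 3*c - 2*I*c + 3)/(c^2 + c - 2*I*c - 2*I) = (c^2 - 2*I*c + 3)/(c - 2*I)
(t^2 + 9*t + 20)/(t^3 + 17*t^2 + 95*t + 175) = (t + 4)/(t^2 + 12*t + 35)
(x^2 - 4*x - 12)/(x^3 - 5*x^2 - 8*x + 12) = 1/(x - 1)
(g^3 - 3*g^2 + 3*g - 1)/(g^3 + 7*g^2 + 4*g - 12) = (g^2 - 2*g + 1)/(g^2 + 8*g + 12)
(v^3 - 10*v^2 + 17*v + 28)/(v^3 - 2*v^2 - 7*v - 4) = (v - 7)/(v + 1)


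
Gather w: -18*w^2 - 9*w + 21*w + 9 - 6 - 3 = -18*w^2 + 12*w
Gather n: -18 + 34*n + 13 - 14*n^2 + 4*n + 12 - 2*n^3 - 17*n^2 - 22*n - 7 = -2*n^3 - 31*n^2 + 16*n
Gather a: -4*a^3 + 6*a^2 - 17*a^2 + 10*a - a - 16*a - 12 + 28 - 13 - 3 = -4*a^3 - 11*a^2 - 7*a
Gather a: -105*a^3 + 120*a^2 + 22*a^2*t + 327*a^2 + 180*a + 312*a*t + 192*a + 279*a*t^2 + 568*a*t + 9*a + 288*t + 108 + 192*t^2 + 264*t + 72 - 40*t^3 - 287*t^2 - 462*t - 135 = -105*a^3 + a^2*(22*t + 447) + a*(279*t^2 + 880*t + 381) - 40*t^3 - 95*t^2 + 90*t + 45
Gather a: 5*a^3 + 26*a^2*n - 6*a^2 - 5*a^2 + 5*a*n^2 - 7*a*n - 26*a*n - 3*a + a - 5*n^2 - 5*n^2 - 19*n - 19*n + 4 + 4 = 5*a^3 + a^2*(26*n - 11) + a*(5*n^2 - 33*n - 2) - 10*n^2 - 38*n + 8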